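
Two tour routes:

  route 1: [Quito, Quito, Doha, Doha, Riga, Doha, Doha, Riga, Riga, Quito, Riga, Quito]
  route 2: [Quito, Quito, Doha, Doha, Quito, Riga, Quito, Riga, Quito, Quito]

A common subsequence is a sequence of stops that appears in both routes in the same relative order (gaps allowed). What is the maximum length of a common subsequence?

8

One common subsequence of length 8: Quito at route 1[1]=route 2[1], then Quito at route 1[2]=route 2[2], then Doha at route 1[3]=route 2[3], then Doha at route 1[4]=route 2[4], then Riga at route 1[5]=route 2[6], then Riga at route 1[9]=route 2[8], then Quito at route 1[10]=route 2[9], then Quito at route 1[12]=route 2[10]. dp[12][10] = 8 confirms this is the maximum.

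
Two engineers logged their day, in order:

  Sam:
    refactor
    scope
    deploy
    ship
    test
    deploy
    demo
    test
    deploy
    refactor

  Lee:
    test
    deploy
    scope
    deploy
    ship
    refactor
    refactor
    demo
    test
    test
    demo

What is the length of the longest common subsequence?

5

Taking scope [2,3], deploy [3,4], ship [4,5], test [5,10], demo [7,11] gives a common subsequence of length 5. Since dp[10][11] = 5, nothing longer is possible.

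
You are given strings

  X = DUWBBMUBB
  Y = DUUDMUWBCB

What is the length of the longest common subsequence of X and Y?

6

One common subsequence of length 6: D at X[1]=Y[1]; then U at X[2]=Y[3]; then M at X[6]=Y[5]; then U at X[7]=Y[6]; then B at X[8]=Y[8]; then B at X[9]=Y[10]. Since dp[9][10] = 6, nothing longer is possible.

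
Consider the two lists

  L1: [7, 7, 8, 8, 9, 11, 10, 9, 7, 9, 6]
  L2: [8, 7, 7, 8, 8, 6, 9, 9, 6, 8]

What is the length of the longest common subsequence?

Let dp[i][j] be the LCS length of the first i values of L1 and the first j values of L2. dp[i][j] = dp[i-1][j-1]+1 when the i-th and j-th values match, else max(dp[i-1][j], dp[i][j-1]).
    ·  8  7  7  8  8  6  9  9  6  8
 ·  0  0  0  0  0  0  0  0  0  0  0
 7  0  0  1  1  1  1  1  1  1  1  1
 7  0  0  1  2  2  2  2  2  2  2  2
 8  0  1  1  2  3  3  3  3  3  3  3
 8  0  1  1  2  3  4  4  4  4  4  4
 9  0  1  1  2  3  4  4  5  5  5  5
11  0  1  1  2  3  4  4  5  5  5  5
10  0  1  1  2  3  4  4  5  5  5  5
 9  0  1  1  2  3  4  4  5  6  6  6
 7  0  1  2  2  3  4  4  5  6  6  6
 9  0  1  2  2  3  4  4  5  6  6  6
 6  0  1  2  2  3  4  5  5  6  7  7
dp[11][10] = 7. One LCS (by backtracking along matches): 7, 7, 8, 8, 9, 9, 6.

7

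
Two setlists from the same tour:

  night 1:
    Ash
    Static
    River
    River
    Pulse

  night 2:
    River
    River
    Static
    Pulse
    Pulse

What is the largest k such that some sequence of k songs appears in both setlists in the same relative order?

Match River (night 1 #3, night 2 #1), then River (night 1 #4, night 2 #2), then Pulse (night 1 #5, night 2 #5) — 3 songs in the same relative order in both. The LCS DP gives dp[5][5] = 3, so this is optimal.

3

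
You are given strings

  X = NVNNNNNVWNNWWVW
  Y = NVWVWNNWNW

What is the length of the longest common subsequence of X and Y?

8

Let dp[i][j] be the LCS length of the first i characters of X and the first j characters of Y. dp[i][j] = dp[i-1][j-1]+1 when the i-th and j-th characters match, else max(dp[i-1][j], dp[i][j-1]).
    ·  N  V  W  V  W  N  N  W  N  W
 ·  0  0  0  0  0  0  0  0  0  0  0
 N  0  1  1  1  1  1  1  1  1  1  1
 V  0  1  2  2  2  2  2  2  2  2  2
 N  0  1  2  2  2  2  3  3  3  3  3
 N  0  1  2  2  2  2  3  4  4  4  4
 N  0  1  2  2  2  2  3  4  4  5  5
 N  0  1  2  2  2  2  3  4  4  5  5
 N  0  1  2  2  2  2  3  4  4  5  5
 V  0  1  2  2  3  3  3  4  4  5  5
 W  0  1  2  3  3  4  4  4  5  5  6
 N  0  1  2  3  3  4  5  5  5  6  6
 N  0  1  2  3  3  4  5  6  6  6  6
 W  0  1  2  3  3  4  5  6  7  7  7
 W  0  1  2  3  3  4  5  6  7  7  8
 V  0  1  2  3  4  4  5  6  7  7  8
 W  0  1  2  3  4  5  5  6  7  7  8
dp[15][10] = 8. One LCS (by backtracking along matches): NVVWNNWW.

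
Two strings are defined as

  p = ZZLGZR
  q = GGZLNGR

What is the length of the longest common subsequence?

Let dp[i][j] be the LCS length of the first i characters of p and the first j characters of q. dp[i][j] = dp[i-1][j-1]+1 when the i-th and j-th characters match, else max(dp[i-1][j], dp[i][j-1]).
    ·  G  G  Z  L  N  G  R
 ·  0  0  0  0  0  0  0  0
 Z  0  0  0  1  1  1  1  1
 Z  0  0  0  1  1  1  1  1
 L  0  0  0  1  2  2  2  2
 G  0  1  1  1  2  2  3  3
 Z  0  1  1  2  2  2  3  3
 R  0  1  1  2  2  2  3  4
dp[6][7] = 4. One LCS (by backtracking along matches): ZLGR.

4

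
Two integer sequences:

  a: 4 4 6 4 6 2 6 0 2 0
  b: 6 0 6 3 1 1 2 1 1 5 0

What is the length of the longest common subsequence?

Pick 6 (a #3, b #1) → 6 (a #5, b #3) → 2 (a #6, b #7) → 0 (a #10, b #11); all 4 values appear in both, in order. The LCS DP gives dp[10][11] = 4, so this is optimal.

4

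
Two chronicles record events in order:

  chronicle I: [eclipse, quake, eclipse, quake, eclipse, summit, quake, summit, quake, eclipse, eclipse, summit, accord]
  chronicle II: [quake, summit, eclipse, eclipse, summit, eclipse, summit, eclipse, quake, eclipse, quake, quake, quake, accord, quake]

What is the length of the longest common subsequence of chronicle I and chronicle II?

8

Taking quake at chronicle I[2]=chronicle II[1], eclipse at chronicle I[3]=chronicle II[3], eclipse at chronicle I[5]=chronicle II[4], summit at chronicle I[6]=chronicle II[5], summit at chronicle I[8]=chronicle II[7], quake at chronicle I[9]=chronicle II[9], eclipse at chronicle I[10]=chronicle II[10], accord at chronicle I[13]=chronicle II[14] gives a common subsequence of length 8. Since dp[13][15] = 8, nothing longer is possible.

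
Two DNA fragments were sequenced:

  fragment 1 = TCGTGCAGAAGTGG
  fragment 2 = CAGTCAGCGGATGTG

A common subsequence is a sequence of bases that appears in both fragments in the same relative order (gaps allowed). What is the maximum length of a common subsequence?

Pick C at fragment 1[2]=fragment 2[1] → G at fragment 1[3]=fragment 2[3] → T at fragment 1[4]=fragment 2[4] → G at fragment 1[5]=fragment 2[7] → C at fragment 1[6]=fragment 2[8] → G at fragment 1[8]=fragment 2[10] → A at fragment 1[9]=fragment 2[11] → G at fragment 1[11]=fragment 2[13] → T at fragment 1[12]=fragment 2[14] → G at fragment 1[14]=fragment 2[15]; all 10 bases appear in both, in order, and the DP table's final entry dp[14][15] is also 10, so no common subsequence is longer.

10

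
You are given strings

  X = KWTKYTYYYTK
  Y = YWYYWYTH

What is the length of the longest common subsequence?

One common subsequence of length 5: W at X[2]=Y[2], then Y at X[5]=Y[3], then Y at X[7]=Y[4], then Y at X[9]=Y[6], then T at X[10]=Y[7]. The LCS DP gives dp[11][8] = 5, so this is optimal.

5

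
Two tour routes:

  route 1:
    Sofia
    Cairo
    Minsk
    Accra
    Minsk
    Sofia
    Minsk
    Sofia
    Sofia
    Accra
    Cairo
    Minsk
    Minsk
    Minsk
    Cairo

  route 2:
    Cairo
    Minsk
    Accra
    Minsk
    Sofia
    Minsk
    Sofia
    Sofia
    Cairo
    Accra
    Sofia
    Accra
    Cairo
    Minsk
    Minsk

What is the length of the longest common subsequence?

12

One common subsequence of length 12: Cairo (route 1 #2, route 2 #1) → Minsk (route 1 #3, route 2 #2) → Accra (route 1 #4, route 2 #3) → Minsk (route 1 #5, route 2 #4) → Sofia (route 1 #6, route 2 #5) → Minsk (route 1 #7, route 2 #6) → Sofia (route 1 #8, route 2 #8) → Sofia (route 1 #9, route 2 #11) → Accra (route 1 #10, route 2 #12) → Cairo (route 1 #11, route 2 #13) → Minsk (route 1 #13, route 2 #14) → Minsk (route 1 #14, route 2 #15). dp[15][15] = 12 confirms this is the maximum.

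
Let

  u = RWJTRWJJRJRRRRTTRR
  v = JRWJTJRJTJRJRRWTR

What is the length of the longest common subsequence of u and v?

13

Taking R (u #1, v #2); then W (u #2, v #3); then J (u #3, v #4); then T (u #4, v #5); then R (u #5, v #7); then J (u #7, v #8); then J (u #8, v #10); then R (u #9, v #11); then J (u #10, v #12); then R (u #11, v #13); then R (u #12, v #14); then T (u #16, v #16); then R (u #18, v #17) gives a common subsequence of length 13. The LCS DP gives dp[18][17] = 13, so this is optimal.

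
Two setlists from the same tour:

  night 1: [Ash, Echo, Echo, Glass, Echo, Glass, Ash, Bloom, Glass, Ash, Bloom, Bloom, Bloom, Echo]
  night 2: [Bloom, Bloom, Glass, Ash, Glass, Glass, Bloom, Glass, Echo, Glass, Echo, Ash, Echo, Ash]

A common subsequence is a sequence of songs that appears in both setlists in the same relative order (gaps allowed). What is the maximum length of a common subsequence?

7

Taking Ash [1,4]; then Glass [4,5]; then Glass [6,6]; then Bloom [8,7]; then Glass [9,10]; then Ash [10,12]; then Echo [14,13] gives a common subsequence of length 7. dp[14][14] = 7 confirms this is the maximum.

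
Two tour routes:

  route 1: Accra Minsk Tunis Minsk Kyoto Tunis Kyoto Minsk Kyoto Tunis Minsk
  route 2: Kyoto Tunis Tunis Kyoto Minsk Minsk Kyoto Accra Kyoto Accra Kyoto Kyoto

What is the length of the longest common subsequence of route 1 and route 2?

5

Match Minsk [2,5]; then Minsk [4,6]; then Kyoto [5,9]; then Kyoto [7,11]; then Kyoto [9,12] — 5 stops in the same relative order in both. Since dp[11][12] = 5, nothing longer is possible.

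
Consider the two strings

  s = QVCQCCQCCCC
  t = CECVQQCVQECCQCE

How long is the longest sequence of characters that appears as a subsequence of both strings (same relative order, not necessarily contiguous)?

7

Taking Q (s #1, t #6) → V (s #2, t #8) → Q (s #4, t #9) → C (s #5, t #11) → C (s #6, t #12) → Q (s #7, t #13) → C (s #8, t #14) gives a common subsequence of length 7. The LCS DP gives dp[11][15] = 7, so this is optimal.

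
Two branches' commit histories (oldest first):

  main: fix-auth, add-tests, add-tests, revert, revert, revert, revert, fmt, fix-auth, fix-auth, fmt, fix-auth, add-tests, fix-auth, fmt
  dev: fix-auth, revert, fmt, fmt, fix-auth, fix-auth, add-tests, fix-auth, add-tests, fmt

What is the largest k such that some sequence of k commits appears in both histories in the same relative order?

8

Pick fix-auth [1,1] → revert [4,2] → fmt [8,4] → fix-auth [9,5] → fix-auth [10,6] → fix-auth [12,8] → add-tests [13,9] → fmt [15,10]; all 8 commits appear in both, in order. Since dp[15][10] = 8, nothing longer is possible.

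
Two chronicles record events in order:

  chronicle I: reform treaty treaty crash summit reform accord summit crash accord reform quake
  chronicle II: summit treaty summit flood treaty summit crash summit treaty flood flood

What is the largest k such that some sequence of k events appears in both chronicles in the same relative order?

4

Taking treaty (chronicle I #2, chronicle II #2), treaty (chronicle I #3, chronicle II #5), crash (chronicle I #4, chronicle II #7), summit (chronicle I #5, chronicle II #8) gives a common subsequence of length 4, and the DP table's final entry dp[12][11] is also 4, so no common subsequence is longer.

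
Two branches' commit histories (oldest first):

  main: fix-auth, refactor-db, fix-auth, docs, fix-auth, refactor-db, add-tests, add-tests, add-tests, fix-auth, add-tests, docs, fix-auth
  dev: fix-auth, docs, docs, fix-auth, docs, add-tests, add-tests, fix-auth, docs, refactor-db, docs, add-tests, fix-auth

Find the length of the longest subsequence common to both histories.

Match fix-auth [1,1]; then fix-auth [3,4]; then docs [4,5]; then add-tests [8,6]; then add-tests [9,7]; then fix-auth [10,8]; then add-tests [11,12]; then fix-auth [13,13] — 8 commits in the same relative order in both. The LCS DP gives dp[13][13] = 8, so this is optimal.

8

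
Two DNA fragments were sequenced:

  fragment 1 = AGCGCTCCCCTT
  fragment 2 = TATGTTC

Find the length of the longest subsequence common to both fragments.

4

Let dp[i][j] be the LCS length of the first i bases of fragment 1 and the first j bases of fragment 2. dp[i][j] = dp[i-1][j-1]+1 when the i-th and j-th bases match, else max(dp[i-1][j], dp[i][j-1]).
    ·  T  A  T  G  T  T  C
 ·  0  0  0  0  0  0  0  0
 A  0  0  1  1  1  1  1  1
 G  0  0  1  1  2  2  2  2
 C  0  0  1  1  2  2  2  3
 G  0  0  1  1  2  2  2  3
 C  0  0  1  1  2  2  2  3
 T  0  1  1  2  2  3  3  3
 C  0  1  1  2  2  3  3  4
 C  0  1  1  2  2  3  3  4
 C  0  1  1  2  2  3  3  4
 C  0  1  1  2  2  3  3  4
 T  0  1  1  2  2  3  4  4
 T  0  1  1  2  2  3  4  4
dp[12][7] = 4. One LCS (by backtracking along matches): AGTC.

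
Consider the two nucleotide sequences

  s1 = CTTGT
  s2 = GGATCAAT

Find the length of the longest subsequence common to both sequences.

Let dp[i][j] be the LCS length of the first i bases of s1 and the first j bases of s2. dp[i][j] = dp[i-1][j-1]+1 when the i-th and j-th bases match, else max(dp[i-1][j], dp[i][j-1]).
    ·  G  G  A  T  C  A  A  T
 ·  0  0  0  0  0  0  0  0  0
 C  0  0  0  0  0  1  1  1  1
 T  0  0  0  0  1  1  1  1  2
 T  0  0  0  0  1  1  1  1  2
 G  0  1  1  1  1  1  1  1  2
 T  0  1  1  1  2  2  2  2  2
dp[5][8] = 2. One LCS (by backtracking along matches): CT.

2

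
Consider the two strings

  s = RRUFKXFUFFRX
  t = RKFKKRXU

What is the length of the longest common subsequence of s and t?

5

Match R [1,1] → F [4,3] → K [5,5] → X [6,7] → U [8,8] — 5 characters in the same relative order in both. dp[12][8] = 5 confirms this is the maximum.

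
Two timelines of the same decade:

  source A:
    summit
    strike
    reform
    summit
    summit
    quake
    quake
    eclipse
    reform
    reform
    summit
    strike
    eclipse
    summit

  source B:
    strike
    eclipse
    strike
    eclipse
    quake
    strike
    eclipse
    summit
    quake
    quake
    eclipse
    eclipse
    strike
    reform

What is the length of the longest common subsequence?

Taking strike at source A[2]=source B[6]; then summit at source A[5]=source B[8]; then quake at source A[6]=source B[9]; then quake at source A[7]=source B[10]; then eclipse at source A[8]=source B[12]; then reform at source A[10]=source B[14] gives a common subsequence of length 6, and the DP table's final entry dp[14][14] is also 6, so no common subsequence is longer.

6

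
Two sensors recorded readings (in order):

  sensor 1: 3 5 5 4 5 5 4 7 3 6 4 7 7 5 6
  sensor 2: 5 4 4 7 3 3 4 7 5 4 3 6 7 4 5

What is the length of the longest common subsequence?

9

Match 5 [3,1], then 4 [4,2], then 4 [7,3], then 7 [8,4], then 3 [9,6], then 4 [11,7], then 7 [12,8], then 7 [13,13], then 5 [14,15] — 9 values in the same relative order in both. dp[15][15] = 9 confirms this is the maximum.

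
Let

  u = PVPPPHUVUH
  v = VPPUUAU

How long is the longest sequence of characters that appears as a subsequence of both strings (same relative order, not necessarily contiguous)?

Let dp[i][j] be the LCS length of the first i characters of u and the first j characters of v. dp[i][j] = dp[i-1][j-1]+1 when the i-th and j-th characters match, else max(dp[i-1][j], dp[i][j-1]).
    ·  V  P  P  U  U  A  U
 ·  0  0  0  0  0  0  0  0
 P  0  0  1  1  1  1  1  1
 V  0  1  1  1  1  1  1  1
 P  0  1  2  2  2  2  2  2
 P  0  1  2  3  3  3  3  3
 P  0  1  2  3  3  3  3  3
 H  0  1  2  3  3  3  3  3
 U  0  1  2  3  4  4  4  4
 V  0  1  2  3  4  4  4  4
 U  0  1  2  3  4  5  5  5
 H  0  1  2  3  4  5  5  5
dp[10][7] = 5. One LCS (by backtracking along matches): VPPUU.

5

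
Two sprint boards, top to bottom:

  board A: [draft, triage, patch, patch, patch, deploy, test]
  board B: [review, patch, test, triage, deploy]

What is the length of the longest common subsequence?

2

One common subsequence of length 2: triage [2,4], then deploy [6,5], and the DP table's final entry dp[7][5] is also 2, so no common subsequence is longer.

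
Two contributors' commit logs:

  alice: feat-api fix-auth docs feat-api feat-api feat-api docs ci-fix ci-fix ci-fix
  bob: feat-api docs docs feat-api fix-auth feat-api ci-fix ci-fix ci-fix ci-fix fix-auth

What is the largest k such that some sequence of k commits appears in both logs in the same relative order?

7

Taking feat-api [1,1]; then docs [3,3]; then feat-api [4,4]; then feat-api [5,6]; then ci-fix [8,8]; then ci-fix [9,9]; then ci-fix [10,10] gives a common subsequence of length 7. dp[10][11] = 7 confirms this is the maximum.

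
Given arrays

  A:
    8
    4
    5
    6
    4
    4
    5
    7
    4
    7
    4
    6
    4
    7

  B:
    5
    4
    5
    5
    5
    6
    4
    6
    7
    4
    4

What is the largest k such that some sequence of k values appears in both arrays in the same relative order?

Pick 4 at A[2]=B[2]; then 5 at A[3]=B[5]; then 6 at A[4]=B[6]; then 4 at A[5]=B[7]; then 7 at A[10]=B[9]; then 4 at A[11]=B[10]; then 4 at A[13]=B[11]; all 7 values appear in both, in order, and the DP table's final entry dp[14][11] is also 7, so no common subsequence is longer.

7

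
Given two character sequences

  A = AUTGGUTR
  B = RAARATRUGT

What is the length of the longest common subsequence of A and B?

Let dp[i][j] be the LCS length of the first i characters of A and the first j characters of B. dp[i][j] = dp[i-1][j-1]+1 when the i-th and j-th characters match, else max(dp[i-1][j], dp[i][j-1]).
    ·  R  A  A  R  A  T  R  U  G  T
 ·  0  0  0  0  0  0  0  0  0  0  0
 A  0  0  1  1  1  1  1  1  1  1  1
 U  0  0  1  1  1  1  1  1  2  2  2
 T  0  0  1  1  1  1  2  2  2  2  3
 G  0  0  1  1  1  1  2  2  2  3  3
 G  0  0  1  1  1  1  2  2  2  3  3
 U  0  0  1  1  1  1  2  2  3  3  3
 T  0  0  1  1  1  1  2  2  3  3  4
 R  0  1  1  1  2  2  2  3  3  3  4
dp[8][10] = 4. One LCS (by backtracking along matches): AUGT.

4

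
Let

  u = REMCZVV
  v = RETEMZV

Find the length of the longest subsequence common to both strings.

Pick R [1,1] → E [2,4] → M [3,5] → Z [5,6] → V [7,7]; all 5 characters appear in both, in order. Since dp[7][7] = 5, nothing longer is possible.

5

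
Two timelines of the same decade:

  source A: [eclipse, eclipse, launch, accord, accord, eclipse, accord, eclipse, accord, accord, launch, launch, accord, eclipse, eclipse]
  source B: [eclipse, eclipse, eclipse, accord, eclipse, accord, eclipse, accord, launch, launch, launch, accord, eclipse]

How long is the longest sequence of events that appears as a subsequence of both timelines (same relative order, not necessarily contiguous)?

Taking eclipse [1,2], eclipse [2,3], accord [5,4], eclipse [6,5], accord [7,6], eclipse [8,7], accord [9,8], launch [11,10], launch [12,11], accord [13,12], eclipse [15,13] gives a common subsequence of length 11, and the DP table's final entry dp[15][13] is also 11, so no common subsequence is longer.

11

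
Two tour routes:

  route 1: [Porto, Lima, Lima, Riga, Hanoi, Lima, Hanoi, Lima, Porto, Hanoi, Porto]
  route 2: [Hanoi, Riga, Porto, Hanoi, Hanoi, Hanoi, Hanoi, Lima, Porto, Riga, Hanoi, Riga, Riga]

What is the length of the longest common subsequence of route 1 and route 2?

6

One common subsequence of length 6: Porto at route 1[1]=route 2[3] → Hanoi at route 1[5]=route 2[6] → Hanoi at route 1[7]=route 2[7] → Lima at route 1[8]=route 2[8] → Porto at route 1[9]=route 2[9] → Hanoi at route 1[10]=route 2[11]. Since dp[11][13] = 6, nothing longer is possible.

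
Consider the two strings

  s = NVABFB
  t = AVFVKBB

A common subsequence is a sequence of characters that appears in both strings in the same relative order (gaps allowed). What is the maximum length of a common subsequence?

3

Let dp[i][j] be the LCS length of the first i characters of s and the first j characters of t. dp[i][j] = dp[i-1][j-1]+1 when the i-th and j-th characters match, else max(dp[i-1][j], dp[i][j-1]).
    ·  A  V  F  V  K  B  B
 ·  0  0  0  0  0  0  0  0
 N  0  0  0  0  0  0  0  0
 V  0  0  1  1  1  1  1  1
 A  0  1  1  1  1  1  1  1
 B  0  1  1  1  1  1  2  2
 F  0  1  1  2  2  2  2  2
 B  0  1  1  2  2  2  3  3
dp[6][7] = 3. One LCS (by backtracking along matches): VBB.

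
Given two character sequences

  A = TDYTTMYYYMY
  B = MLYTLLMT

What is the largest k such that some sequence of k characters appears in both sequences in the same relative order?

3

Let dp[i][j] be the LCS length of the first i characters of A and the first j characters of B. dp[i][j] = dp[i-1][j-1]+1 when the i-th and j-th characters match, else max(dp[i-1][j], dp[i][j-1]).
    ·  M  L  Y  T  L  L  M  T
 ·  0  0  0  0  0  0  0  0  0
 T  0  0  0  0  1  1  1  1  1
 D  0  0  0  0  1  1  1  1  1
 Y  0  0  0  1  1  1  1  1  1
 T  0  0  0  1  2  2  2  2  2
 T  0  0  0  1  2  2  2  2  3
 M  0  1  1  1  2  2  2  3  3
 Y  0  1  1  2  2  2  2  3  3
 Y  0  1  1  2  2  2  2  3  3
 Y  0  1  1  2  2  2  2  3  3
 M  0  1  1  2  2  2  2  3  3
 Y  0  1  1  2  2  2  2  3  3
dp[11][8] = 3. One LCS (by backtracking along matches): YTT.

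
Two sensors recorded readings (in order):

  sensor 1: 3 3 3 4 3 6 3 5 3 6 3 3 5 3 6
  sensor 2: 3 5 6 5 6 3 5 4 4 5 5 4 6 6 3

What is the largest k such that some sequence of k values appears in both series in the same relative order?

Pick 3 at sensor 1[1]=sensor 2[1] → 6 at sensor 1[6]=sensor 2[3] → 5 at sensor 1[8]=sensor 2[4] → 6 at sensor 1[10]=sensor 2[5] → 3 at sensor 1[11]=sensor 2[6] → 5 at sensor 1[13]=sensor 2[11] → 3 at sensor 1[14]=sensor 2[15]; all 7 values appear in both, in order, and the DP table's final entry dp[15][15] is also 7, so no common subsequence is longer.

7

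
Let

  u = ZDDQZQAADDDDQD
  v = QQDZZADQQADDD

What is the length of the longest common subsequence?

8

Match Z [1,5], then D [3,7], then Q [4,8], then Q [6,9], then A [8,10], then D [11,11], then D [12,12], then D [14,13] — 8 characters in the same relative order in both. Since dp[14][13] = 8, nothing longer is possible.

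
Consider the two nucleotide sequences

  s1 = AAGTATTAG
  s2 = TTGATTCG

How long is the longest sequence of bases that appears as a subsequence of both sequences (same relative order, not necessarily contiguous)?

One common subsequence of length 5: G (s1 #3, s2 #3), then A (s1 #5, s2 #4), then T (s1 #6, s2 #5), then T (s1 #7, s2 #6), then G (s1 #9, s2 #8). The LCS DP gives dp[9][8] = 5, so this is optimal.

5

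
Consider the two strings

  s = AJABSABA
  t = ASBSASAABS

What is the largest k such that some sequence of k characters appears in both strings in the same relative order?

5

Let dp[i][j] be the LCS length of the first i characters of s and the first j characters of t. dp[i][j] = dp[i-1][j-1]+1 when the i-th and j-th characters match, else max(dp[i-1][j], dp[i][j-1]).
    ·  A  S  B  S  A  S  A  A  B  S
 ·  0  0  0  0  0  0  0  0  0  0  0
 A  0  1  1  1  1  1  1  1  1  1  1
 J  0  1  1  1  1  1  1  1  1  1  1
 A  0  1  1  1  1  2  2  2  2  2  2
 B  0  1  1  2  2  2  2  2  2  3  3
 S  0  1  2  2  3  3  3  3  3  3  4
 A  0  1  2  2  3  4  4  4  4  4  4
 B  0  1  2  3  3  4  4  4  4  5  5
 A  0  1  2  3  3  4  4  5  5  5  5
dp[8][10] = 5. One LCS (by backtracking along matches): AASAB.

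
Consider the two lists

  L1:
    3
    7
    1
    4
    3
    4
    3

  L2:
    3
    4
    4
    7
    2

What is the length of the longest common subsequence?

3

One common subsequence of length 3: 3 [1,1]; then 4 [4,2]; then 4 [6,3]. Since dp[7][5] = 3, nothing longer is possible.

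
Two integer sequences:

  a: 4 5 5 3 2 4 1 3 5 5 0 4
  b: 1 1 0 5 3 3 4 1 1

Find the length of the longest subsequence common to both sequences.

4

Let dp[i][j] be the LCS length of the first i values of a and the first j values of b. dp[i][j] = dp[i-1][j-1]+1 when the i-th and j-th values match, else max(dp[i-1][j], dp[i][j-1]).
    ·  1  1  0  5  3  3  4  1  1
 ·  0  0  0  0  0  0  0  0  0  0
 4  0  0  0  0  0  0  0  1  1  1
 5  0  0  0  0  1  1  1  1  1  1
 5  0  0  0  0  1  1  1  1  1  1
 3  0  0  0  0  1  2  2  2  2  2
 2  0  0  0  0  1  2  2  2  2  2
 4  0  0  0  0  1  2  2  3  3  3
 1  0  1  1  1  1  2  2  3  4  4
 3  0  1  1  1  1  2  3  3  4  4
 5  0  1  1  1  2  2  3  3  4  4
 5  0  1  1  1  2  2  3  3  4  4
 0  0  1  1  2  2  2  3  3  4  4
 4  0  1  1  2  2  2  3  4  4  4
dp[12][9] = 4. One LCS (by backtracking along matches): 5, 3, 4, 1.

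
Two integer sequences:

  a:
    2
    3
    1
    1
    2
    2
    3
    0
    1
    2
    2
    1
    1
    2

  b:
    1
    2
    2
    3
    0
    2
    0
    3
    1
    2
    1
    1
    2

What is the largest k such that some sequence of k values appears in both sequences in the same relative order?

Pick 1 [4,1] → 2 [5,2] → 2 [6,3] → 3 [7,4] → 0 [8,7] → 1 [9,9] → 2 [11,10] → 1 [12,11] → 1 [13,12] → 2 [14,13]; all 10 values appear in both, in order. The LCS DP gives dp[14][13] = 10, so this is optimal.

10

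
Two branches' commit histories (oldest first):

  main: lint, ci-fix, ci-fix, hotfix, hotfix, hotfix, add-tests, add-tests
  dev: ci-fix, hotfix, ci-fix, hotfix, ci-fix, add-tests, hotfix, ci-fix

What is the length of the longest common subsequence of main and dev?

Match ci-fix at main[2]=dev[1] → ci-fix at main[3]=dev[3] → hotfix at main[4]=dev[4] → hotfix at main[5]=dev[7] — 4 commits in the same relative order in both. Since dp[8][8] = 4, nothing longer is possible.

4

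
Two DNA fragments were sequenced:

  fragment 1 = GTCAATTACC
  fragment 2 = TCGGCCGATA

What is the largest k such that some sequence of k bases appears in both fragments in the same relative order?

Let dp[i][j] be the LCS length of the first i bases of fragment 1 and the first j bases of fragment 2. dp[i][j] = dp[i-1][j-1]+1 when the i-th and j-th bases match, else max(dp[i-1][j], dp[i][j-1]).
    ·  T  C  G  G  C  C  G  A  T  A
 ·  0  0  0  0  0  0  0  0  0  0  0
 G  0  0  0  1  1  1  1  1  1  1  1
 T  0  1  1  1  1  1  1  1  1  2  2
 C  0  1  2  2  2  2  2  2  2  2  2
 A  0  1  2  2  2  2  2  2  3  3  3
 A  0  1  2  2  2  2  2  2  3  3  4
 T  0  1  2  2  2  2  2  2  3  4  4
 T  0  1  2  2  2  2  2  2  3  4  4
 A  0  1  2  2  2  2  2  2  3  4  5
 C  0  1  2  2  2  3  3  3  3  4  5
 C  0  1  2  2  2  3  4  4  4  4  5
dp[10][10] = 5. One LCS (by backtracking along matches): GCATA.

5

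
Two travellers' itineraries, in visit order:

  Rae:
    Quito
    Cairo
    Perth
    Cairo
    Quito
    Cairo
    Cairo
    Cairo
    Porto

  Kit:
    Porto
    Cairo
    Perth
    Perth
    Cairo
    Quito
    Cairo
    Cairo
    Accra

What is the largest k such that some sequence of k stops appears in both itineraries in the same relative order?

Pick Cairo (Rae #2, Kit #2) → Perth (Rae #3, Kit #4) → Cairo (Rae #4, Kit #5) → Quito (Rae #5, Kit #6) → Cairo (Rae #6, Kit #7) → Cairo (Rae #7, Kit #8); all 6 stops appear in both, in order. The LCS DP gives dp[9][9] = 6, so this is optimal.

6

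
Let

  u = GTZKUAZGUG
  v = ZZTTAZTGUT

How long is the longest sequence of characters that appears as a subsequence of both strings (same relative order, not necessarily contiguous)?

Let dp[i][j] be the LCS length of the first i characters of u and the first j characters of v. dp[i][j] = dp[i-1][j-1]+1 when the i-th and j-th characters match, else max(dp[i-1][j], dp[i][j-1]).
    ·  Z  Z  T  T  A  Z  T  G  U  T
 ·  0  0  0  0  0  0  0  0  0  0  0
 G  0  0  0  0  0  0  0  0  1  1  1
 T  0  0  0  1  1  1  1  1  1  1  2
 Z  0  1  1  1  1  1  2  2  2  2  2
 K  0  1  1  1  1  1  2  2  2  2  2
 U  0  1  1  1  1  1  2  2  2  3  3
 A  0  1  1  1  1  2  2  2  2  3  3
 Z  0  1  2  2  2  2  3  3  3  3  3
 G  0  1  2  2  2  2  3  3  4  4  4
 U  0  1  2  2  2  2  3  3  4  5  5
 G  0  1  2  2  2  2  3  3  4  5  5
dp[10][10] = 5. One LCS (by backtracking along matches): TAZGU.

5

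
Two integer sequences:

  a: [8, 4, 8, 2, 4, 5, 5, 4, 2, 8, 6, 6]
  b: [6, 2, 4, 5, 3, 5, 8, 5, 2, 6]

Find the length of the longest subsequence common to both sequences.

6

One common subsequence of length 6: 2 [4,2] → 4 [5,3] → 5 [6,6] → 5 [7,8] → 2 [9,9] → 6 [12,10]. The LCS DP gives dp[12][10] = 6, so this is optimal.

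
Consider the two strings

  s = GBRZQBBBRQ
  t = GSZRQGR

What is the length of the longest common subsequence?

4

Let dp[i][j] be the LCS length of the first i characters of s and the first j characters of t. dp[i][j] = dp[i-1][j-1]+1 when the i-th and j-th characters match, else max(dp[i-1][j], dp[i][j-1]).
    ·  G  S  Z  R  Q  G  R
 ·  0  0  0  0  0  0  0  0
 G  0  1  1  1  1  1  1  1
 B  0  1  1  1  1  1  1  1
 R  0  1  1  1  2  2  2  2
 Z  0  1  1  2  2  2  2  2
 Q  0  1  1  2  2  3  3  3
 B  0  1  1  2  2  3  3  3
 B  0  1  1  2  2  3  3  3
 B  0  1  1  2  2  3  3  3
 R  0  1  1  2  3  3  3  4
 Q  0  1  1  2  3  4  4  4
dp[10][7] = 4. One LCS (by backtracking along matches): GRQR.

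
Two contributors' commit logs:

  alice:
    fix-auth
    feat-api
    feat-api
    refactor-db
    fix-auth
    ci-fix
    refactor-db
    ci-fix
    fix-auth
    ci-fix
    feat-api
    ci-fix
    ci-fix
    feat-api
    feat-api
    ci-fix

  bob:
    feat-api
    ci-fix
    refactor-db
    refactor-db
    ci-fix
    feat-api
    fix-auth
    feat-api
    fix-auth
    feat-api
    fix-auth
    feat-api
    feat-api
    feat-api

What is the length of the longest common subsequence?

Match feat-api (alice #2, bob #1), refactor-db (alice #4, bob #3), refactor-db (alice #7, bob #4), ci-fix (alice #8, bob #5), fix-auth (alice #9, bob #11), feat-api (alice #11, bob #12), feat-api (alice #14, bob #13), feat-api (alice #15, bob #14) — 8 commits in the same relative order in both. Since dp[16][14] = 8, nothing longer is possible.

8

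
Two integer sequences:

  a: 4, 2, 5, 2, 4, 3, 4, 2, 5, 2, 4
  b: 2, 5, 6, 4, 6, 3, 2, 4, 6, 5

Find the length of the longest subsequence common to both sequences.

6

Taking 2 at a[2]=b[1]; then 5 at a[3]=b[2]; then 4 at a[5]=b[4]; then 3 at a[6]=b[6]; then 4 at a[7]=b[8]; then 5 at a[9]=b[10] gives a common subsequence of length 6, and the DP table's final entry dp[11][10] is also 6, so no common subsequence is longer.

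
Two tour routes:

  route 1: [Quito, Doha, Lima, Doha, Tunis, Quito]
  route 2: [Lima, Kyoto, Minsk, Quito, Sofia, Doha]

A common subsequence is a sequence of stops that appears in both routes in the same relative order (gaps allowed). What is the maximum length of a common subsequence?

One common subsequence of length 2: Quito (route 1 #1, route 2 #4); then Doha (route 1 #4, route 2 #6). Since dp[6][6] = 2, nothing longer is possible.

2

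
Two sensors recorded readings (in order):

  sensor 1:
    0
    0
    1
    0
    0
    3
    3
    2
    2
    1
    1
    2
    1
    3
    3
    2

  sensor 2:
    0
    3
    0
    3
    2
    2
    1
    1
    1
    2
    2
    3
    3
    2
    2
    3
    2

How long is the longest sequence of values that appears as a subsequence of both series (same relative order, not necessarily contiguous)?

One common subsequence of length 11: 0 at sensor 1[1]=sensor 2[1]; then 0 at sensor 1[5]=sensor 2[3]; then 3 at sensor 1[7]=sensor 2[4]; then 2 at sensor 1[8]=sensor 2[5]; then 2 at sensor 1[9]=sensor 2[6]; then 1 at sensor 1[10]=sensor 2[8]; then 1 at sensor 1[11]=sensor 2[9]; then 2 at sensor 1[12]=sensor 2[11]; then 3 at sensor 1[14]=sensor 2[13]; then 3 at sensor 1[15]=sensor 2[16]; then 2 at sensor 1[16]=sensor 2[17]. dp[16][17] = 11 confirms this is the maximum.

11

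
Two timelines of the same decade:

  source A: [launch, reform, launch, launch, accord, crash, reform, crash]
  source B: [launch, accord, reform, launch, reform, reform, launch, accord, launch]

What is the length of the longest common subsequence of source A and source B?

5

One common subsequence of length 5: launch [1,1]; then reform [2,3]; then launch [3,4]; then launch [4,7]; then accord [5,8]. Since dp[8][9] = 5, nothing longer is possible.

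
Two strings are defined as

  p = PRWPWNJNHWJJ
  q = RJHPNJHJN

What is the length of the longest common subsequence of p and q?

One common subsequence of length 6: R at p[2]=q[1]; then P at p[4]=q[4]; then N at p[6]=q[5]; then J at p[7]=q[6]; then H at p[9]=q[7]; then J at p[11]=q[8]. dp[12][9] = 6 confirms this is the maximum.

6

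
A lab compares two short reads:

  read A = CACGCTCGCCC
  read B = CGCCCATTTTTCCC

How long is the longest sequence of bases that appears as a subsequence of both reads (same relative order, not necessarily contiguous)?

7

Taking C at read A[1]=read B[3], then C at read A[3]=read B[4], then C at read A[5]=read B[5], then T at read A[6]=read B[11], then C at read A[9]=read B[12], then C at read A[10]=read B[13], then C at read A[11]=read B[14] gives a common subsequence of length 7, and the DP table's final entry dp[11][14] is also 7, so no common subsequence is longer.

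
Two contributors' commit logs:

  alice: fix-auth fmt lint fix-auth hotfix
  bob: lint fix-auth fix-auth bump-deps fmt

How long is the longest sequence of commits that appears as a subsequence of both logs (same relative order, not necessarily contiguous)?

2

Pick fix-auth [1,3], then fmt [2,5]; all 2 commits appear in both, in order. The LCS DP gives dp[5][5] = 2, so this is optimal.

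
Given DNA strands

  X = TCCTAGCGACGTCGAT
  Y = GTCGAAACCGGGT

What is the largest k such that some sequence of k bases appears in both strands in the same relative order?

Match T [1,2] → C [2,3] → C [3,8] → C [7,9] → G [8,10] → G [11,11] → G [14,12] → T [16,13] — 8 bases in the same relative order in both, and the DP table's final entry dp[16][13] is also 8, so no common subsequence is longer.

8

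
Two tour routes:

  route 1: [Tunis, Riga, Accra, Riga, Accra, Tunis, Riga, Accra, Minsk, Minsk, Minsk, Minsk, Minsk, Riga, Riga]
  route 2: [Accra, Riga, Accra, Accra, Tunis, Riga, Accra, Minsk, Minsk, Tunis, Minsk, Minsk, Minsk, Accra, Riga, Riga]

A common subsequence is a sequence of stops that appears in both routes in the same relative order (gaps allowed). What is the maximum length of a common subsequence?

Pick Riga at route 1[2]=route 2[2]; then Accra at route 1[3]=route 2[3]; then Accra at route 1[5]=route 2[4]; then Tunis at route 1[6]=route 2[5]; then Riga at route 1[7]=route 2[6]; then Accra at route 1[8]=route 2[7]; then Minsk at route 1[9]=route 2[8]; then Minsk at route 1[10]=route 2[9]; then Minsk at route 1[11]=route 2[11]; then Minsk at route 1[12]=route 2[12]; then Minsk at route 1[13]=route 2[13]; then Riga at route 1[14]=route 2[15]; then Riga at route 1[15]=route 2[16]; all 13 stops appear in both, in order. dp[15][16] = 13 confirms this is the maximum.

13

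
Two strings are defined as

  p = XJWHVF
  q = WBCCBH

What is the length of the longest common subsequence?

Let dp[i][j] be the LCS length of the first i characters of p and the first j characters of q. dp[i][j] = dp[i-1][j-1]+1 when the i-th and j-th characters match, else max(dp[i-1][j], dp[i][j-1]).
    ·  W  B  C  C  B  H
 ·  0  0  0  0  0  0  0
 X  0  0  0  0  0  0  0
 J  0  0  0  0  0  0  0
 W  0  1  1  1  1  1  1
 H  0  1  1  1  1  1  2
 V  0  1  1  1  1  1  2
 F  0  1  1  1  1  1  2
dp[6][6] = 2. One LCS (by backtracking along matches): WH.

2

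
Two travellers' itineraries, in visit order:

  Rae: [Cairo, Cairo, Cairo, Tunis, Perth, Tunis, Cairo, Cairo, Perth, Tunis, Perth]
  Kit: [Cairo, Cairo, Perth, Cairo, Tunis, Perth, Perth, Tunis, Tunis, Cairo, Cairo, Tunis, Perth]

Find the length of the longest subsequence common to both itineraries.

10

Match Cairo at Rae[1]=Kit[1], Cairo at Rae[2]=Kit[2], Cairo at Rae[3]=Kit[4], Tunis at Rae[4]=Kit[5], Perth at Rae[5]=Kit[7], Tunis at Rae[6]=Kit[9], Cairo at Rae[7]=Kit[10], Cairo at Rae[8]=Kit[11], Tunis at Rae[10]=Kit[12], Perth at Rae[11]=Kit[13] — 10 stops in the same relative order in both. Since dp[11][13] = 10, nothing longer is possible.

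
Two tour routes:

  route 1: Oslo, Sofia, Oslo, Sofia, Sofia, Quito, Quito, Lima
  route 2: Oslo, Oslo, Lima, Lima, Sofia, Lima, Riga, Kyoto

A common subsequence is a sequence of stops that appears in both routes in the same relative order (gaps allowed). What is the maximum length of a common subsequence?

4

Taking Oslo at route 1[1]=route 2[1] → Oslo at route 1[3]=route 2[2] → Sofia at route 1[5]=route 2[5] → Lima at route 1[8]=route 2[6] gives a common subsequence of length 4. The LCS DP gives dp[8][8] = 4, so this is optimal.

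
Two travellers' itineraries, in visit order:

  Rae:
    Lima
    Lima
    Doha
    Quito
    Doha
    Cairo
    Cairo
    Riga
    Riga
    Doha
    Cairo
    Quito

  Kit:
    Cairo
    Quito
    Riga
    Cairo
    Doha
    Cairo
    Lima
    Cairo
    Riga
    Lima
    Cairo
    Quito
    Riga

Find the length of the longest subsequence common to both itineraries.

7

Taking Quito (Rae #4, Kit #2), then Doha (Rae #5, Kit #5), then Cairo (Rae #6, Kit #6), then Cairo (Rae #7, Kit #8), then Riga (Rae #8, Kit #9), then Cairo (Rae #11, Kit #11), then Quito (Rae #12, Kit #12) gives a common subsequence of length 7, and the DP table's final entry dp[12][13] is also 7, so no common subsequence is longer.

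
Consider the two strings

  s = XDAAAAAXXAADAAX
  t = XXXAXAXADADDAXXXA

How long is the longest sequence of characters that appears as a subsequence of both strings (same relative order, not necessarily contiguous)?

9

Pick X at s[1]=t[3]; then A at s[3]=t[4]; then A at s[4]=t[6]; then A at s[5]=t[8]; then A at s[6]=t[10]; then A at s[7]=t[13]; then X at s[8]=t[15]; then X at s[9]=t[16]; then A at s[14]=t[17]; all 9 characters appear in both, in order. The LCS DP gives dp[15][17] = 9, so this is optimal.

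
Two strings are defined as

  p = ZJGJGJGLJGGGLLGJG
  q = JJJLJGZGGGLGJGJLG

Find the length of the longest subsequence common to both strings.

One common subsequence of length 12: J at p[2]=q[1]; then J at p[4]=q[2]; then J at p[6]=q[3]; then L at p[8]=q[4]; then J at p[9]=q[5]; then G at p[10]=q[8]; then G at p[11]=q[9]; then G at p[12]=q[10]; then L at p[13]=q[11]; then G at p[15]=q[14]; then J at p[16]=q[15]; then G at p[17]=q[17]. dp[17][17] = 12 confirms this is the maximum.

12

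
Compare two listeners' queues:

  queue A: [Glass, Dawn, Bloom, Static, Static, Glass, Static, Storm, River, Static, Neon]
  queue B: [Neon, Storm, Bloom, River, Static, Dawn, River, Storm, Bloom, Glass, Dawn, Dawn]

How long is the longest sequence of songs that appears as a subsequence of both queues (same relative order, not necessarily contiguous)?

Pick Dawn (queue A #2, queue B #6), then Bloom (queue A #3, queue B #9), then Glass (queue A #6, queue B #10); all 3 songs appear in both, in order. Since dp[11][12] = 3, nothing longer is possible.

3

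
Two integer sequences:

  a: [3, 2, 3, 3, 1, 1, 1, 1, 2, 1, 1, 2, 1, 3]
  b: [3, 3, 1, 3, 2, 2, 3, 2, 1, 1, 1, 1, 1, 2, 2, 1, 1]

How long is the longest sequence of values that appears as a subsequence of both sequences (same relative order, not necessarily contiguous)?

10

Match 3 at a[1]=b[4], 2 at a[2]=b[6], 3 at a[3]=b[7], 1 at a[5]=b[10], 1 at a[6]=b[11], 1 at a[7]=b[12], 1 at a[8]=b[13], 2 at a[9]=b[15], 1 at a[11]=b[16], 1 at a[13]=b[17] — 10 values in the same relative order in both. dp[14][17] = 10 confirms this is the maximum.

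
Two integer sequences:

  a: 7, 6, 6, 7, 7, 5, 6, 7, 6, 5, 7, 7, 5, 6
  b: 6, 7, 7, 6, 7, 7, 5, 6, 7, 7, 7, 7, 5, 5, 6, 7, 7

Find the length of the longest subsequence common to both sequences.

Match 7 [1,3], 6 [3,4], 7 [4,5], 7 [5,6], 5 [6,7], 6 [7,8], 7 [8,10], 7 [11,11], 7 [12,12], 5 [13,14], 6 [14,15] — 11 values in the same relative order in both, and the DP table's final entry dp[14][17] is also 11, so no common subsequence is longer.

11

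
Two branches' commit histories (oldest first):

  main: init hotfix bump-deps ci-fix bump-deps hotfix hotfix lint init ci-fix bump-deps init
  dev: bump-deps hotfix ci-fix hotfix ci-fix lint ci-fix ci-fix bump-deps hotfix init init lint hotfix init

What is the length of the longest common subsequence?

7

Taking hotfix [2,2]; then ci-fix [4,3]; then hotfix [6,4]; then lint [8,6]; then ci-fix [10,8]; then bump-deps [11,9]; then init [12,15] gives a common subsequence of length 7. dp[12][15] = 7 confirms this is the maximum.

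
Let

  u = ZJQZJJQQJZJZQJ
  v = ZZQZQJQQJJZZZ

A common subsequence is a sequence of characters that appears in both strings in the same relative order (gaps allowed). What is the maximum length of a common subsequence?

9

Taking Z at u[1]=v[2] → Q at u[3]=v[3] → Z at u[4]=v[4] → J at u[6]=v[6] → Q at u[7]=v[7] → Q at u[8]=v[8] → J at u[9]=v[10] → Z at u[10]=v[12] → Z at u[12]=v[13] gives a common subsequence of length 9. Since dp[14][13] = 9, nothing longer is possible.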